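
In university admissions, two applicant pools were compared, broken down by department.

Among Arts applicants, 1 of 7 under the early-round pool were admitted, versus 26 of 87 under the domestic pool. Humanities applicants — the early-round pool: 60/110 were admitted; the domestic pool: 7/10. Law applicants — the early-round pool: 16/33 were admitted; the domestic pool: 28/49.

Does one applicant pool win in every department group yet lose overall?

Yes

Arts: the early-round pool 1/7 = 14.3%, the domestic pool 26/87 = 29.9% → the domestic pool
Humanities: the early-round pool 60/110 = 54.5%, the domestic pool 7/10 = 70.0% → the domestic pool
Law: the early-round pool 16/33 = 48.5%, the domestic pool 28/49 = 57.1% → the domestic pool
Overall: the early-round pool 77/150 = 51.3%, the domestic pool 61/146 = 41.8% → the early-round pool
The domestic pool wins each department group but the early-round pool wins overall — the comparison reverses. The domestic pool's applicants skew toward Arts, which has a lower base rate.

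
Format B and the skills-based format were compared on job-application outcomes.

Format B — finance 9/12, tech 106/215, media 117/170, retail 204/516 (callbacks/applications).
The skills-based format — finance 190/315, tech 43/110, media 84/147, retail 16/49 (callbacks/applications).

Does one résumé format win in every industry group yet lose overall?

Yes

Finance: Format B 9/12 = 75.0%, the skills-based format 190/315 = 60.3% → Format B
Tech: Format B 106/215 = 49.3%, the skills-based format 43/110 = 39.1% → Format B
Media: Format B 117/170 = 68.8%, the skills-based format 84/147 = 57.1% → Format B
Retail: Format B 204/516 = 39.5%, the skills-based format 16/49 = 32.7% → Format B
Overall: Format B 436/913 = 47.8%, the skills-based format 333/621 = 53.6% → the skills-based format
Format B wins each industry group but the skills-based format wins overall — the comparison reverses. Format B's applications skew toward retail, which has a lower base rate.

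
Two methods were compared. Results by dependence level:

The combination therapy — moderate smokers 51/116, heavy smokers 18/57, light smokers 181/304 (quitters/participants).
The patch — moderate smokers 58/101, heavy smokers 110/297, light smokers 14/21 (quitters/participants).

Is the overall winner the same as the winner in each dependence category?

Moderate smokers: the combination therapy 51/116 = 44.0%, the patch 58/101 = 57.4% → the patch
Heavy smokers: the combination therapy 18/57 = 31.6%, the patch 110/297 = 37.0% → the patch
Light smokers: the combination therapy 181/304 = 59.5%, the patch 14/21 = 66.7% → the patch
Overall: the combination therapy 250/477 = 52.4%, the patch 182/419 = 43.4% → the combination therapy
The patch wins each dependence group but the combination therapy wins overall — the comparison reverses. The patch's participants skew toward heavy smokers, which has a lower base rate.

No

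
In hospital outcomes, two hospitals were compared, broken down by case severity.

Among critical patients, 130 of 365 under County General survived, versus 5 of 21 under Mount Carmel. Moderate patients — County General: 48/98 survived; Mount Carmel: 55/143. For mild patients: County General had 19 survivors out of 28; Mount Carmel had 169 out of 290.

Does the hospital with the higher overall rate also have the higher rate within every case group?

Critical: County General 130/365 = 35.6%, Mount Carmel 5/21 = 23.8% → County General
Moderate: County General 48/98 = 49.0%, Mount Carmel 55/143 = 38.5% → County General
Mild: County General 19/28 = 67.9%, Mount Carmel 169/290 = 58.3% → County General
Overall: County General 197/491 = 40.1%, Mount Carmel 229/454 = 50.4% → Mount Carmel
County General wins each case group but Mount Carmel wins overall — the comparison reverses. County General's patients skew toward critical, which has a lower base rate.

No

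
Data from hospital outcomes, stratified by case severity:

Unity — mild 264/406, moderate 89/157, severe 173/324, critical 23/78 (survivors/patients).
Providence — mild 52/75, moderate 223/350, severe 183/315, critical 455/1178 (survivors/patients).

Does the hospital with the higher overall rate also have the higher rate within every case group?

No

Mild: Unity 264/406 = 65.0%, Providence 52/75 = 69.3% → Providence
Moderate: Unity 89/157 = 56.7%, Providence 223/350 = 63.7% → Providence
Severe: Unity 173/324 = 53.4%, Providence 183/315 = 58.1% → Providence
Critical: Unity 23/78 = 29.5%, Providence 455/1178 = 38.6% → Providence
Overall: Unity 549/965 = 56.9%, Providence 913/1918 = 47.6% → Unity
Providence wins each case group but Unity wins overall — the comparison reverses. Providence's patients skew toward critical, which has a lower base rate.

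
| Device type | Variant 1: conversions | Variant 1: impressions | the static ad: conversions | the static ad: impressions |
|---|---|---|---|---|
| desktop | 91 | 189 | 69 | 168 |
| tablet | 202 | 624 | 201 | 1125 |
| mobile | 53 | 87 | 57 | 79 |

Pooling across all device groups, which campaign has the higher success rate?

Variant 1

Desktop: Variant 1 91/189 = 48.1%, the static ad 69/168 = 41.1% → Variant 1
Tablet: Variant 1 202/624 = 32.4%, the static ad 201/1125 = 17.9% → Variant 1
Mobile: Variant 1 53/87 = 60.9%, the static ad 57/79 = 72.2% → the static ad
Overall: Variant 1 346/900 = 38.4%, the static ad 327/1372 = 23.8% → Variant 1
(Neither sweeps every device group, but Variant 1 has the higher pooled rate.)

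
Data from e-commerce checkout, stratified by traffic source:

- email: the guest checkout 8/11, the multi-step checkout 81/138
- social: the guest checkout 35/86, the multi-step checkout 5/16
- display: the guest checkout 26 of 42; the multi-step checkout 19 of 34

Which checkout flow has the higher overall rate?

the multi-step checkout

Email: the guest checkout 8/11 = 72.7%, the multi-step checkout 81/138 = 58.7% → the guest checkout
Social: the guest checkout 35/86 = 40.7%, the multi-step checkout 5/16 = 31.2% → the guest checkout
Display: the guest checkout 26/42 = 61.9%, the multi-step checkout 19/34 = 55.9% → the guest checkout
Overall: the guest checkout 69/139 = 49.6%, the multi-step checkout 105/188 = 55.9% → the multi-step checkout
(The guest checkout wins every traffic group but the multi-step checkout wins overall — the guest checkout's sessions skew toward the low-rate social group.)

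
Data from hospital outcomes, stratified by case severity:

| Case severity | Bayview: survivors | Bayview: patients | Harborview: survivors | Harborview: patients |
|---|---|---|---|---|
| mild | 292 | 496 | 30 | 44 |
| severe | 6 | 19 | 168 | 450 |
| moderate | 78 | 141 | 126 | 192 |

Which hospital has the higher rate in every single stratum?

Mild: Bayview 292/496 = 58.9%, Harborview 30/44 = 68.2% → Harborview
Severe: Bayview 6/19 = 31.6%, Harborview 168/450 = 37.3% → Harborview
Moderate: Bayview 78/141 = 55.3%, Harborview 126/192 = 65.6% → Harborview
Harborview has the higher rate in all 3 groups.

Harborview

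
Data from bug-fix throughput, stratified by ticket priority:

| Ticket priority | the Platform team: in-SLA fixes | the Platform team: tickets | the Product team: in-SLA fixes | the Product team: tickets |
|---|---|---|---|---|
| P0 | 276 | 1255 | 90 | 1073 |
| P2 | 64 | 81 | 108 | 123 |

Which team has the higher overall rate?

P0: the Platform team 276/1255 = 22.0%, the Product team 90/1073 = 8.4% → the Platform team
P2: the Platform team 64/81 = 79.0%, the Product team 108/123 = 87.8% → the Product team
Overall: the Platform team 340/1336 = 25.4%, the Product team 198/1196 = 16.6% → the Platform team
(Neither sweeps every ticket group, but the Platform team has the higher pooled rate.)

the Platform team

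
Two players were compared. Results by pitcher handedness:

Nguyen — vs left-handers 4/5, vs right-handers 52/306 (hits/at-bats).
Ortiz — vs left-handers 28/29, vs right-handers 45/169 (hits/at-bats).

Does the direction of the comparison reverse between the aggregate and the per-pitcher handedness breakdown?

Vs left-handers: Nguyen 4/5 = 80.0%, Ortiz 28/29 = 96.6% → Ortiz
Vs right-handers: Nguyen 52/306 = 17.0%, Ortiz 45/169 = 26.6% → Ortiz
Overall: Nguyen 56/311 = 18.0%, Ortiz 73/198 = 36.9% → Ortiz
Ortiz wins overall and in every pitcher group — no reversal.

No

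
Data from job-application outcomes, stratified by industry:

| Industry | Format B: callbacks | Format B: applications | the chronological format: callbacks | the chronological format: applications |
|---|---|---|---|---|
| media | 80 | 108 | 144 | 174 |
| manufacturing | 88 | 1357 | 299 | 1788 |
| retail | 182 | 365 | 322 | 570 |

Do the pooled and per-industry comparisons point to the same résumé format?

Media: Format B 80/108 = 74.1%, the chronological format 144/174 = 82.8% → the chronological format
Manufacturing: Format B 88/1357 = 6.5%, the chronological format 299/1788 = 16.7% → the chronological format
Retail: Format B 182/365 = 49.9%, the chronological format 322/570 = 56.5% → the chronological format
Overall: Format B 350/1830 = 19.1%, the chronological format 765/2532 = 30.2% → the chronological format
The chronological format wins overall and in every industry group — no reversal.

Yes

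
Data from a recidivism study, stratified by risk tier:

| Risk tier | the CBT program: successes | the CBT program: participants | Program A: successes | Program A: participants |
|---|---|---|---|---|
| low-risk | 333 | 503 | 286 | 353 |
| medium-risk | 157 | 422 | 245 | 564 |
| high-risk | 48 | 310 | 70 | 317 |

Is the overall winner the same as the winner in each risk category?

Low-risk: the CBT program 333/503 = 66.2%, Program A 286/353 = 81.0% → Program A
Medium-risk: the CBT program 157/422 = 37.2%, Program A 245/564 = 43.4% → Program A
High-risk: the CBT program 48/310 = 15.5%, Program A 70/317 = 22.1% → Program A
Overall: the CBT program 538/1235 = 43.6%, Program A 601/1234 = 48.7% → Program A
Program A wins overall and in every risk group — no reversal.

Yes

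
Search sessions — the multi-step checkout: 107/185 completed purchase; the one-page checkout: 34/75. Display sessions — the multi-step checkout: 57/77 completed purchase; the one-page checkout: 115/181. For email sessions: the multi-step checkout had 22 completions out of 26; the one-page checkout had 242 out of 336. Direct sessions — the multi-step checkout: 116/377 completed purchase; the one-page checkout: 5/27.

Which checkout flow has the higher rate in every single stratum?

Search: the multi-step checkout 107/185 = 57.8%, the one-page checkout 34/75 = 45.3% → the multi-step checkout
Display: the multi-step checkout 57/77 = 74.0%, the one-page checkout 115/181 = 63.5% → the multi-step checkout
Email: the multi-step checkout 22/26 = 84.6%, the one-page checkout 242/336 = 72.0% → the multi-step checkout
Direct: the multi-step checkout 116/377 = 30.8%, the one-page checkout 5/27 = 18.5% → the multi-step checkout
The multi-step checkout has the higher rate in all 4 groups.

the multi-step checkout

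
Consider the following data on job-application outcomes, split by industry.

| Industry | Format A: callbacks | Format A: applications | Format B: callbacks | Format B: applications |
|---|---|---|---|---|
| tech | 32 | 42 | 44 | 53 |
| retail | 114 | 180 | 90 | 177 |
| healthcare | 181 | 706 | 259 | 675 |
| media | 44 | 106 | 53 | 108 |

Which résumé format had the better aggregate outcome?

Tech: Format A 32/42 = 76.2%, Format B 44/53 = 83.0% → Format B
Retail: Format A 114/180 = 63.3%, Format B 90/177 = 50.8% → Format A
Healthcare: Format A 181/706 = 25.6%, Format B 259/675 = 38.4% → Format B
Media: Format A 44/106 = 41.5%, Format B 53/108 = 49.1% → Format B
Overall: Format A 371/1034 = 35.9%, Format B 446/1013 = 44.0% → Format B
(Neither sweeps every industry group, but Format B has the higher pooled rate.)

Format B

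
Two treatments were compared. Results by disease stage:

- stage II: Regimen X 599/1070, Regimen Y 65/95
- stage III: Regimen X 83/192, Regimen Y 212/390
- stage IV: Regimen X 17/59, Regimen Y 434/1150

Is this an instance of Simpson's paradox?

Stage II: Regimen X 599/1070 = 56.0%, Regimen Y 65/95 = 68.4% → Regimen Y
Stage III: Regimen X 83/192 = 43.2%, Regimen Y 212/390 = 54.4% → Regimen Y
Stage IV: Regimen X 17/59 = 28.8%, Regimen Y 434/1150 = 37.7% → Regimen Y
Overall: Regimen X 699/1321 = 52.9%, Regimen Y 711/1635 = 43.5% → Regimen X
Regimen Y wins each disease group but Regimen X wins overall — the comparison reverses. Regimen Y's patients skew toward stage IV, which has a lower base rate.

Yes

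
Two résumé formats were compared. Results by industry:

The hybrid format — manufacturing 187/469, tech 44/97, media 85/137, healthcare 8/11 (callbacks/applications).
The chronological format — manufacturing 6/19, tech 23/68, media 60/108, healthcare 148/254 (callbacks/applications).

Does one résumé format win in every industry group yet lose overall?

Manufacturing: the hybrid format 187/469 = 39.9%, the chronological format 6/19 = 31.6% → the hybrid format
Tech: the hybrid format 44/97 = 45.4%, the chronological format 23/68 = 33.8% → the hybrid format
Media: the hybrid format 85/137 = 62.0%, the chronological format 60/108 = 55.6% → the hybrid format
Healthcare: the hybrid format 8/11 = 72.7%, the chronological format 148/254 = 58.3% → the hybrid format
Overall: the hybrid format 324/714 = 45.4%, the chronological format 237/449 = 52.8% → the chronological format
The hybrid format wins each industry group but the chronological format wins overall — the comparison reverses. The hybrid format's applications skew toward manufacturing, which has a lower base rate.

Yes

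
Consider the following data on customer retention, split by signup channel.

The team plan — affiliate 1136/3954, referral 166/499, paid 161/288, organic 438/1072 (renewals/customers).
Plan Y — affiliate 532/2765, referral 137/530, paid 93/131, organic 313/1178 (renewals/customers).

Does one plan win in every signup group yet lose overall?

No

Affiliate: the team plan 1136/3954 = 28.7%, Plan Y 532/2765 = 19.2% → the team plan
Referral: the team plan 166/499 = 33.3%, Plan Y 137/530 = 25.8% → the team plan
Paid: the team plan 161/288 = 55.9%, Plan Y 93/131 = 71.0% → Plan Y
Organic: the team plan 438/1072 = 40.9%, Plan Y 313/1178 = 26.6% → the team plan
Overall: the team plan 1901/5813 = 32.7%, Plan Y 1075/4604 = 23.3% → the team plan
Neither sweeps: the team plan wins 3 of 4 groups, Plan Y wins 1. The team plan wins overall but not every group — no Simpson reversal.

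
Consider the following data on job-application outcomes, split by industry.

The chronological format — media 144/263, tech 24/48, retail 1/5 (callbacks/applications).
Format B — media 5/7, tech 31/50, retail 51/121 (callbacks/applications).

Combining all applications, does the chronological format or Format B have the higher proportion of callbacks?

Media: the chronological format 144/263 = 54.8%, Format B 5/7 = 71.4% → Format B
Tech: the chronological format 24/48 = 50.0%, Format B 31/50 = 62.0% → Format B
Retail: the chronological format 1/5 = 20.0%, Format B 51/121 = 42.1% → Format B
Overall: the chronological format 169/316 = 53.5%, Format B 87/178 = 48.9% → the chronological format
(Format B wins every industry group but the chronological format wins overall — Format B's applications skew toward the low-rate retail group.)

the chronological format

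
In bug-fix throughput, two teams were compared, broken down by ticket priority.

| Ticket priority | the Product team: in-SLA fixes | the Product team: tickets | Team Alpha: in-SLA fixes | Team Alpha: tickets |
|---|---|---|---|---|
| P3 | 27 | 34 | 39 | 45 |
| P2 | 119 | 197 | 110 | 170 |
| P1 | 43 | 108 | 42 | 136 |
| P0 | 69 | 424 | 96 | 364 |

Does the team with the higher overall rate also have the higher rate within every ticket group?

No

P3: the Product team 27/34 = 79.4%, Team Alpha 39/45 = 86.7% → Team Alpha
P2: the Product team 119/197 = 60.4%, Team Alpha 110/170 = 64.7% → Team Alpha
P1: the Product team 43/108 = 39.8%, Team Alpha 42/136 = 30.9% → the Product team
P0: the Product team 69/424 = 16.3%, Team Alpha 96/364 = 26.4% → Team Alpha
Overall: the Product team 258/763 = 33.8%, Team Alpha 287/715 = 40.1% → Team Alpha
Neither sweeps: the Product team wins 1 of 4 groups, Team Alpha wins 3. Team Alpha wins overall but not every group — no Simpson reversal.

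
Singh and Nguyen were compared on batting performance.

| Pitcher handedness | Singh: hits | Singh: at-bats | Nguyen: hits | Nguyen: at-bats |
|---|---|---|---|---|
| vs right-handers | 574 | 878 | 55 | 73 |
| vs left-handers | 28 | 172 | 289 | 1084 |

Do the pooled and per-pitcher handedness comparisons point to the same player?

No

Vs right-handers: Singh 574/878 = 65.4%, Nguyen 55/73 = 75.3% → Nguyen
Vs left-handers: Singh 28/172 = 16.3%, Nguyen 289/1084 = 26.7% → Nguyen
Overall: Singh 602/1050 = 57.3%, Nguyen 344/1157 = 29.7% → Singh
Nguyen wins each pitcher group but Singh wins overall — the comparison reverses. Nguyen's at-bats skew toward vs left-handers, which has a lower base rate.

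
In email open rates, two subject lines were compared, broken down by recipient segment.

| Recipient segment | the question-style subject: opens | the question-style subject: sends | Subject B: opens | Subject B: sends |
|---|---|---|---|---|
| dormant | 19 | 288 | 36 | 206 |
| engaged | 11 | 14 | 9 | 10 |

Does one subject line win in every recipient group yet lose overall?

No

Dormant: the question-style subject 19/288 = 6.6%, Subject B 36/206 = 17.5% → Subject B
Engaged: the question-style subject 11/14 = 78.6%, Subject B 9/10 = 90.0% → Subject B
Overall: the question-style subject 30/302 = 9.9%, Subject B 45/216 = 20.8% → Subject B
Subject B wins overall and in every recipient group — no reversal.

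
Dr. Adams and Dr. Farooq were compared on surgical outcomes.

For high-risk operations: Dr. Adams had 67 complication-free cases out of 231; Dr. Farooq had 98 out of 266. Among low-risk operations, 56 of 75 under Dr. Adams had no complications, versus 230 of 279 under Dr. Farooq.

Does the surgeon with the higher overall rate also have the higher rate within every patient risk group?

High-risk: Dr. Adams 67/231 = 29.0%, Dr. Farooq 98/266 = 36.8% → Dr. Farooq
Low-risk: Dr. Adams 56/75 = 74.7%, Dr. Farooq 230/279 = 82.4% → Dr. Farooq
Overall: Dr. Adams 123/306 = 40.2%, Dr. Farooq 328/545 = 60.2% → Dr. Farooq
Dr. Farooq wins overall and in every patient risk group — no reversal.

Yes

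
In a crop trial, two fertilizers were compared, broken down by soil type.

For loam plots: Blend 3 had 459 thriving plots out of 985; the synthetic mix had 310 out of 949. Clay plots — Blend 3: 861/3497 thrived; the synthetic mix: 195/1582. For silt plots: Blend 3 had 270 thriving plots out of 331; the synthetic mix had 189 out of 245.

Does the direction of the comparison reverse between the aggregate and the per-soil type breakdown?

No

Loam: Blend 3 459/985 = 46.6%, the synthetic mix 310/949 = 32.7% → Blend 3
Clay: Blend 3 861/3497 = 24.6%, the synthetic mix 195/1582 = 12.3% → Blend 3
Silt: Blend 3 270/331 = 81.6%, the synthetic mix 189/245 = 77.1% → Blend 3
Overall: Blend 3 1590/4813 = 33.0%, the synthetic mix 694/2776 = 25.0% → Blend 3
Blend 3 wins overall and in every soil group — no reversal.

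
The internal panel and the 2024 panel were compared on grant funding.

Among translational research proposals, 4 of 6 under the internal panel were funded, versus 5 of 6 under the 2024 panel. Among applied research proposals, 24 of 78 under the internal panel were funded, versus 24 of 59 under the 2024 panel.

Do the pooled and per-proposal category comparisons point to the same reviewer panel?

Translational research: the internal panel 4/6 = 66.7%, the 2024 panel 5/6 = 83.3% → the 2024 panel
Applied research: the internal panel 24/78 = 30.8%, the 2024 panel 24/59 = 40.7% → the 2024 panel
Overall: the internal panel 28/84 = 33.3%, the 2024 panel 29/65 = 44.6% → the 2024 panel
The 2024 panel wins overall and in every proposal group — no reversal.

Yes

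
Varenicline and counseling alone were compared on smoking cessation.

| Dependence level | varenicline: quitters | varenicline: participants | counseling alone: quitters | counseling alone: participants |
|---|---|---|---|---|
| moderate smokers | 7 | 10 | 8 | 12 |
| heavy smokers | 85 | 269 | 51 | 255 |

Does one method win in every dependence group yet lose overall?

Moderate smokers: varenicline 7/10 = 70.0%, counseling alone 8/12 = 66.7% → varenicline
Heavy smokers: varenicline 85/269 = 31.6%, counseling alone 51/255 = 20.0% → varenicline
Overall: varenicline 92/279 = 33.0%, counseling alone 59/267 = 22.1% → varenicline
Varenicline wins overall and in every dependence group — no reversal.

No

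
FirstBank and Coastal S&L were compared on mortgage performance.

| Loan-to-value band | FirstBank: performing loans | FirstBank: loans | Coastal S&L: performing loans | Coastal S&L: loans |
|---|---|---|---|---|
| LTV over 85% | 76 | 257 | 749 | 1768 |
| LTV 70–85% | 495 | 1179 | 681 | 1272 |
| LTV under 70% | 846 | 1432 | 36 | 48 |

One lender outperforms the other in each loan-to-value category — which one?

LTV over 85%: FirstBank 76/257 = 29.6%, Coastal S&L 749/1768 = 42.4% → Coastal S&L
LTV 70–85%: FirstBank 495/1179 = 42.0%, Coastal S&L 681/1272 = 53.5% → Coastal S&L
LTV under 70%: FirstBank 846/1432 = 59.1%, Coastal S&L 36/48 = 75.0% → Coastal S&L
Coastal S&L has the higher rate in all 3 groups.

Coastal S&L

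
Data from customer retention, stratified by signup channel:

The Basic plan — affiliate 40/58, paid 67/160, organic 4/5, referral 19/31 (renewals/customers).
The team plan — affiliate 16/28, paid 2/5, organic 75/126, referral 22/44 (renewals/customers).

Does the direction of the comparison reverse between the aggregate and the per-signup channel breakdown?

Yes

Affiliate: the Basic plan 40/58 = 69.0%, the team plan 16/28 = 57.1% → the Basic plan
Paid: the Basic plan 67/160 = 41.9%, the team plan 2/5 = 40.0% → the Basic plan
Organic: the Basic plan 4/5 = 80.0%, the team plan 75/126 = 59.5% → the Basic plan
Referral: the Basic plan 19/31 = 61.3%, the team plan 22/44 = 50.0% → the Basic plan
Overall: the Basic plan 130/254 = 51.2%, the team plan 115/203 = 56.7% → the team plan
The Basic plan wins each signup group but the team plan wins overall — the comparison reverses. The Basic plan's customers skew toward paid, which has a lower base rate.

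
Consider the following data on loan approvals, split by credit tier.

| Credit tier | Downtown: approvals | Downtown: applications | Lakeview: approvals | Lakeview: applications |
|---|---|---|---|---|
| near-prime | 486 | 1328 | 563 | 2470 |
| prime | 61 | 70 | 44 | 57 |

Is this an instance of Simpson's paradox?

No

Near-prime: Downtown 486/1328 = 36.6%, Lakeview 563/2470 = 22.8% → Downtown
Prime: Downtown 61/70 = 87.1%, Lakeview 44/57 = 77.2% → Downtown
Overall: Downtown 547/1398 = 39.1%, Lakeview 607/2527 = 24.0% → Downtown
Downtown wins overall and in every credit group — no reversal.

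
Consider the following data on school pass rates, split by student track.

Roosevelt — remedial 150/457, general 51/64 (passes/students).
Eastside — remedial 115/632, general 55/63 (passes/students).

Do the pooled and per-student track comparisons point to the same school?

No

Remedial: Roosevelt 150/457 = 32.8%, Eastside 115/632 = 18.2% → Roosevelt
General: Roosevelt 51/64 = 79.7%, Eastside 55/63 = 87.3% → Eastside
Overall: Roosevelt 201/521 = 38.6%, Eastside 170/695 = 24.5% → Roosevelt
Neither sweeps: Roosevelt wins 1 of 2 groups, Eastside wins 1. Roosevelt wins overall but not every group — no Simpson reversal.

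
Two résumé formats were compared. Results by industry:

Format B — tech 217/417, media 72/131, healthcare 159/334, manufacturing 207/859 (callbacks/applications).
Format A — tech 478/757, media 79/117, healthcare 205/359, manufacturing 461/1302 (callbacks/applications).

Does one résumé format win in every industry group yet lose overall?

Tech: Format B 217/417 = 52.0%, Format A 478/757 = 63.1% → Format A
Media: Format B 72/131 = 55.0%, Format A 79/117 = 67.5% → Format A
Healthcare: Format B 159/334 = 47.6%, Format A 205/359 = 57.1% → Format A
Manufacturing: Format B 207/859 = 24.1%, Format A 461/1302 = 35.4% → Format A
Overall: Format B 655/1741 = 37.6%, Format A 1223/2535 = 48.2% → Format A
Format A wins overall and in every industry group — no reversal.

No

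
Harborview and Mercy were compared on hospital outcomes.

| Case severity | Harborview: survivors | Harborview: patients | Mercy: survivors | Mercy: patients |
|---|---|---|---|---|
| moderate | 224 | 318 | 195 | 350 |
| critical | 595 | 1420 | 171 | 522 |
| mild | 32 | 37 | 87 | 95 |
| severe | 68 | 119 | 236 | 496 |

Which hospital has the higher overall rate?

Harborview

Moderate: Harborview 224/318 = 70.4%, Mercy 195/350 = 55.7% → Harborview
Critical: Harborview 595/1420 = 41.9%, Mercy 171/522 = 32.8% → Harborview
Mild: Harborview 32/37 = 86.5%, Mercy 87/95 = 91.6% → Mercy
Severe: Harborview 68/119 = 57.1%, Mercy 236/496 = 47.6% → Harborview
Overall: Harborview 919/1894 = 48.5%, Mercy 689/1463 = 47.1% → Harborview
(Neither sweeps every case group, but Harborview has the higher pooled rate.)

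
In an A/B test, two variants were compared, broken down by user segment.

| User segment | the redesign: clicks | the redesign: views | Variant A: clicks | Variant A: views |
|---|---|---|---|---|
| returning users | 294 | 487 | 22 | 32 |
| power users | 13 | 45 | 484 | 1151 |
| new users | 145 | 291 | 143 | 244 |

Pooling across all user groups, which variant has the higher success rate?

Returning users: the redesign 294/487 = 60.4%, Variant A 22/32 = 68.8% → Variant A
Power users: the redesign 13/45 = 28.9%, Variant A 484/1151 = 42.1% → Variant A
New users: the redesign 145/291 = 49.8%, Variant A 143/244 = 58.6% → Variant A
Overall: the redesign 452/823 = 54.9%, Variant A 649/1427 = 45.5% → the redesign
(Variant A wins every user group but the redesign wins overall — Variant A's views skew toward the low-rate power users group.)

the redesign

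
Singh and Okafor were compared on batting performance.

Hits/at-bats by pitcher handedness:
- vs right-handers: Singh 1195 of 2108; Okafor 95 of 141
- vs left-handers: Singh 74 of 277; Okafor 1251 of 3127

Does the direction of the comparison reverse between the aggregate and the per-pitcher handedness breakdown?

Yes

Vs right-handers: Singh 1195/2108 = 56.7%, Okafor 95/141 = 67.4% → Okafor
Vs left-handers: Singh 74/277 = 26.7%, Okafor 1251/3127 = 40.0% → Okafor
Overall: Singh 1269/2385 = 53.2%, Okafor 1346/3268 = 41.2% → Singh
Okafor wins each pitcher group but Singh wins overall — the comparison reverses. Okafor's at-bats skew toward vs left-handers, which has a lower base rate.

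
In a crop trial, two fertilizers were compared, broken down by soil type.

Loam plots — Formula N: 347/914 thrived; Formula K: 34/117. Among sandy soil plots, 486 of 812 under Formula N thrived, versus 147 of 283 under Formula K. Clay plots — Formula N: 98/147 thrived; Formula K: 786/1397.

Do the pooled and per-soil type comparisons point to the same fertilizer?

Loam: Formula N 347/914 = 38.0%, Formula K 34/117 = 29.1% → Formula N
Sandy soil: Formula N 486/812 = 59.9%, Formula K 147/283 = 51.9% → Formula N
Clay: Formula N 98/147 = 66.7%, Formula K 786/1397 = 56.3% → Formula N
Overall: Formula N 931/1873 = 49.7%, Formula K 967/1797 = 53.8% → Formula K
Formula N wins each soil group but Formula K wins overall — the comparison reverses. Formula N's plots skew toward loam, which has a lower base rate.

No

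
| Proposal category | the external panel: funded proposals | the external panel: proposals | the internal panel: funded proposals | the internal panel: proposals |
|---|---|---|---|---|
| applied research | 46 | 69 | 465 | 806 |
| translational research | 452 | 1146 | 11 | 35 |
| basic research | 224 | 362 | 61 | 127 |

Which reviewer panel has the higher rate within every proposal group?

Applied research: the external panel 46/69 = 66.7%, the internal panel 465/806 = 57.7% → the external panel
Translational research: the external panel 452/1146 = 39.4%, the internal panel 11/35 = 31.4% → the external panel
Basic research: the external panel 224/362 = 61.9%, the internal panel 61/127 = 48.0% → the external panel
The external panel has the higher rate in all 3 groups.

the external panel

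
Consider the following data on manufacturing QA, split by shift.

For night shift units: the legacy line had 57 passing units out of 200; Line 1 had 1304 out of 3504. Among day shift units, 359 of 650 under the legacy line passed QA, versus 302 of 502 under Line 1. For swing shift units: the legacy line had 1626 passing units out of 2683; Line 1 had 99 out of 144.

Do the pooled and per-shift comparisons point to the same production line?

Night shift: the legacy line 57/200 = 28.5%, Line 1 1304/3504 = 37.2% → Line 1
Day shift: the legacy line 359/650 = 55.2%, Line 1 302/502 = 60.2% → Line 1
Swing shift: the legacy line 1626/2683 = 60.6%, Line 1 99/144 = 68.8% → Line 1
Overall: the legacy line 2042/3533 = 57.8%, Line 1 1705/4150 = 41.1% → the legacy line
Line 1 wins each shift group but the legacy line wins overall — the comparison reverses. Line 1's units skew toward night shift, which has a lower base rate.

No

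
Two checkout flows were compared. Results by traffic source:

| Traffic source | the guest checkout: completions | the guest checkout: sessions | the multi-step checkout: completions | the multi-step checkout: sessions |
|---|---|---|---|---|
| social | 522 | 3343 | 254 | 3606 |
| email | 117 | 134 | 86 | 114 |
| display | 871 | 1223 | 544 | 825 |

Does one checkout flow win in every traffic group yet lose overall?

No

Social: the guest checkout 522/3343 = 15.6%, the multi-step checkout 254/3606 = 7.0% → the guest checkout
Email: the guest checkout 117/134 = 87.3%, the multi-step checkout 86/114 = 75.4% → the guest checkout
Display: the guest checkout 871/1223 = 71.2%, the multi-step checkout 544/825 = 65.9% → the guest checkout
Overall: the guest checkout 1510/4700 = 32.1%, the multi-step checkout 884/4545 = 19.4% → the guest checkout
The guest checkout wins overall and in every traffic group — no reversal.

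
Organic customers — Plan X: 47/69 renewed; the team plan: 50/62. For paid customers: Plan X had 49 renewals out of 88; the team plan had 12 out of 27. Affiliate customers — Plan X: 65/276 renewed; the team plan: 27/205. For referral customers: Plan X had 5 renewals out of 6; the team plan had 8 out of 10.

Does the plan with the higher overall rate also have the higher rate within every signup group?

Organic: Plan X 47/69 = 68.1%, the team plan 50/62 = 80.6% → the team plan
Paid: Plan X 49/88 = 55.7%, the team plan 12/27 = 44.4% → Plan X
Affiliate: Plan X 65/276 = 23.6%, the team plan 27/205 = 13.2% → Plan X
Referral: Plan X 5/6 = 83.3%, the team plan 8/10 = 80.0% → Plan X
Overall: Plan X 166/439 = 37.8%, the team plan 97/304 = 31.9% → Plan X
Neither sweeps: Plan X wins 3 of 4 groups, the team plan wins 1. Plan X wins overall but not every group — no Simpson reversal.

No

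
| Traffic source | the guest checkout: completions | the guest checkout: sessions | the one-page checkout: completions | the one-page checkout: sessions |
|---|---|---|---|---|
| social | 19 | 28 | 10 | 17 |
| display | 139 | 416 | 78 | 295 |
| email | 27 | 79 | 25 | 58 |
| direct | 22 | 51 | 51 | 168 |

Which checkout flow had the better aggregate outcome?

the guest checkout

Social: the guest checkout 19/28 = 67.9%, the one-page checkout 10/17 = 58.8% → the guest checkout
Display: the guest checkout 139/416 = 33.4%, the one-page checkout 78/295 = 26.4% → the guest checkout
Email: the guest checkout 27/79 = 34.2%, the one-page checkout 25/58 = 43.1% → the one-page checkout
Direct: the guest checkout 22/51 = 43.1%, the one-page checkout 51/168 = 30.4% → the guest checkout
Overall: the guest checkout 207/574 = 36.1%, the one-page checkout 164/538 = 30.5% → the guest checkout
(Neither sweeps every traffic group, but the guest checkout has the higher pooled rate.)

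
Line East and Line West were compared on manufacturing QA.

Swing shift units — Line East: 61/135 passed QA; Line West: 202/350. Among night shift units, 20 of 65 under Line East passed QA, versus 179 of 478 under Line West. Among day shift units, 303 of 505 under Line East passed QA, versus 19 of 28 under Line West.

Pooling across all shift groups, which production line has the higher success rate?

Line East

Swing shift: Line East 61/135 = 45.2%, Line West 202/350 = 57.7% → Line West
Night shift: Line East 20/65 = 30.8%, Line West 179/478 = 37.4% → Line West
Day shift: Line East 303/505 = 60.0%, Line West 19/28 = 67.9% → Line West
Overall: Line East 384/705 = 54.5%, Line West 400/856 = 46.7% → Line East
(Line West wins every shift group but Line East wins overall — Line West's units skew toward the low-rate night shift group.)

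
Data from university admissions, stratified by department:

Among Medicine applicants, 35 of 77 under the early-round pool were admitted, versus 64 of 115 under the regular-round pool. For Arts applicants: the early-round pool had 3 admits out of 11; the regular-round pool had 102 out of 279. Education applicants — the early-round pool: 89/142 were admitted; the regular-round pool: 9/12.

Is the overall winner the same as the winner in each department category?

No

Medicine: the early-round pool 35/77 = 45.5%, the regular-round pool 64/115 = 55.7% → the regular-round pool
Arts: the early-round pool 3/11 = 27.3%, the regular-round pool 102/279 = 36.6% → the regular-round pool
Education: the early-round pool 89/142 = 62.7%, the regular-round pool 9/12 = 75.0% → the regular-round pool
Overall: the early-round pool 127/230 = 55.2%, the regular-round pool 175/406 = 43.1% → the early-round pool
The regular-round pool wins each department group but the early-round pool wins overall — the comparison reverses. The regular-round pool's applicants skew toward Arts, which has a lower base rate.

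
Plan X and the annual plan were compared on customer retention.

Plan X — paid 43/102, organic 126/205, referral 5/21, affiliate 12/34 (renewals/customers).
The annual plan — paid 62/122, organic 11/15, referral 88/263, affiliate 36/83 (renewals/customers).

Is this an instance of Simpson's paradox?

Yes

Paid: Plan X 43/102 = 42.2%, the annual plan 62/122 = 50.8% → the annual plan
Organic: Plan X 126/205 = 61.5%, the annual plan 11/15 = 73.3% → the annual plan
Referral: Plan X 5/21 = 23.8%, the annual plan 88/263 = 33.5% → the annual plan
Affiliate: Plan X 12/34 = 35.3%, the annual plan 36/83 = 43.4% → the annual plan
Overall: Plan X 186/362 = 51.4%, the annual plan 197/483 = 40.8% → Plan X
The annual plan wins each signup group but Plan X wins overall — the comparison reverses. The annual plan's customers skew toward referral, which has a lower base rate.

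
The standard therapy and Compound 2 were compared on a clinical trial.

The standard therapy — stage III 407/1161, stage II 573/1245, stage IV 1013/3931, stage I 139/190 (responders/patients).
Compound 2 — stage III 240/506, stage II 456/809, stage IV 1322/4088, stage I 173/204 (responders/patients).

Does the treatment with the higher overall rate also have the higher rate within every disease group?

Stage III: the standard therapy 407/1161 = 35.1%, Compound 2 240/506 = 47.4% → Compound 2
Stage II: the standard therapy 573/1245 = 46.0%, Compound 2 456/809 = 56.4% → Compound 2
Stage IV: the standard therapy 1013/3931 = 25.8%, Compound 2 1322/4088 = 32.3% → Compound 2
Stage I: the standard therapy 139/190 = 73.2%, Compound 2 173/204 = 84.8% → Compound 2
Overall: the standard therapy 2132/6527 = 32.7%, Compound 2 2191/5607 = 39.1% → Compound 2
Compound 2 wins overall and in every disease group — no reversal.

Yes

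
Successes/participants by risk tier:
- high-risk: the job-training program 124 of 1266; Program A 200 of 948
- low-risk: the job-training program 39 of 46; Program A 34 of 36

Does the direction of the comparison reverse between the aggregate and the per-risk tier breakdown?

No

High-risk: the job-training program 124/1266 = 9.8%, Program A 200/948 = 21.1% → Program A
Low-risk: the job-training program 39/46 = 84.8%, Program A 34/36 = 94.4% → Program A
Overall: the job-training program 163/1312 = 12.4%, Program A 234/984 = 23.8% → Program A
Program A wins overall and in every risk group — no reversal.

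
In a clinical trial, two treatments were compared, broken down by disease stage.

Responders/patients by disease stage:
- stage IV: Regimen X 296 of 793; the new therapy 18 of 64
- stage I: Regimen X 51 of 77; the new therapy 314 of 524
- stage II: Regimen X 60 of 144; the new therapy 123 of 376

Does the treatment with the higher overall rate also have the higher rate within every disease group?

Stage IV: Regimen X 296/793 = 37.3%, the new therapy 18/64 = 28.1% → Regimen X
Stage I: Regimen X 51/77 = 66.2%, the new therapy 314/524 = 59.9% → Regimen X
Stage II: Regimen X 60/144 = 41.7%, the new therapy 123/376 = 32.7% → Regimen X
Overall: Regimen X 407/1014 = 40.1%, the new therapy 455/964 = 47.2% → the new therapy
Regimen X wins each disease group but the new therapy wins overall — the comparison reverses. Regimen X's patients skew toward stage IV, which has a lower base rate.

No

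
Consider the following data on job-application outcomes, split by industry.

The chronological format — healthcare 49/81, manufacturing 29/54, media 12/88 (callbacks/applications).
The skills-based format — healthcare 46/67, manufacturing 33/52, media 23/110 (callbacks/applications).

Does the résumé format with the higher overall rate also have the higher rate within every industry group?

Yes

Healthcare: the chronological format 49/81 = 60.5%, the skills-based format 46/67 = 68.7% → the skills-based format
Manufacturing: the chronological format 29/54 = 53.7%, the skills-based format 33/52 = 63.5% → the skills-based format
Media: the chronological format 12/88 = 13.6%, the skills-based format 23/110 = 20.9% → the skills-based format
Overall: the chronological format 90/223 = 40.4%, the skills-based format 102/229 = 44.5% → the skills-based format
The skills-based format wins overall and in every industry group — no reversal.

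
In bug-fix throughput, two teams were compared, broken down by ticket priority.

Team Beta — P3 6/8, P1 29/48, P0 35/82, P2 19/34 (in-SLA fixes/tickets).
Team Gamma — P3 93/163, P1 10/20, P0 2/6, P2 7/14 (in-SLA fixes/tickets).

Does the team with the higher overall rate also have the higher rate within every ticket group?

No

P3: Team Beta 6/8 = 75.0%, Team Gamma 93/163 = 57.1% → Team Beta
P1: Team Beta 29/48 = 60.4%, Team Gamma 10/20 = 50.0% → Team Beta
P0: Team Beta 35/82 = 42.7%, Team Gamma 2/6 = 33.3% → Team Beta
P2: Team Beta 19/34 = 55.9%, Team Gamma 7/14 = 50.0% → Team Beta
Overall: Team Beta 89/172 = 51.7%, Team Gamma 112/203 = 55.2% → Team Gamma
Team Beta wins each ticket group but Team Gamma wins overall — the comparison reverses. Team Beta's tickets skew toward P0, which has a lower base rate.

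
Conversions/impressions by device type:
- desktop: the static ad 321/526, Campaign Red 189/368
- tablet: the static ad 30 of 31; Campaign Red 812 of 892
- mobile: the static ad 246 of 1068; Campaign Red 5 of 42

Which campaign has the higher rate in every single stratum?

the static ad

Desktop: the static ad 321/526 = 61.0%, Campaign Red 189/368 = 51.4% → the static ad
Tablet: the static ad 30/31 = 96.8%, Campaign Red 812/892 = 91.0% → the static ad
Mobile: the static ad 246/1068 = 23.0%, Campaign Red 5/42 = 11.9% → the static ad
The static ad has the higher rate in all 3 groups.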